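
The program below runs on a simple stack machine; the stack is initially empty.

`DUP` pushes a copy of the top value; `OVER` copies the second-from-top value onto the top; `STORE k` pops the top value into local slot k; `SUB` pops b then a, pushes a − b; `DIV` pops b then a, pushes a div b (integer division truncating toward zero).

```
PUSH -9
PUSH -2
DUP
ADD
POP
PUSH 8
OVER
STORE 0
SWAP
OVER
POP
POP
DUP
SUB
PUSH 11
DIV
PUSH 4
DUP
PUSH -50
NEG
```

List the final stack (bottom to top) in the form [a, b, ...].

PUSH -9  : [-9]
PUSH -2  : [-9, -2]
DUP      : [-9, -2, -2]
ADD      : [-9, -4]
POP      : [-9]
PUSH 8   : [-9, 8]
OVER     : [-9, 8, -9]
STORE 0  : [-9, 8]
SWAP     : [8, -9]
OVER     : [8, -9, 8]
POP      : [8, -9]
POP      : [8]
DUP      : [8, 8]
SUB      : [0]
PUSH 11  : [0, 11]
DIV      : [0]
PUSH 4   : [0, 4]
DUP      : [0, 4, 4]
PUSH -50 : [0, 4, 4, -50]
NEG      : [0, 4, 4, 50]

[0, 4, 4, 50]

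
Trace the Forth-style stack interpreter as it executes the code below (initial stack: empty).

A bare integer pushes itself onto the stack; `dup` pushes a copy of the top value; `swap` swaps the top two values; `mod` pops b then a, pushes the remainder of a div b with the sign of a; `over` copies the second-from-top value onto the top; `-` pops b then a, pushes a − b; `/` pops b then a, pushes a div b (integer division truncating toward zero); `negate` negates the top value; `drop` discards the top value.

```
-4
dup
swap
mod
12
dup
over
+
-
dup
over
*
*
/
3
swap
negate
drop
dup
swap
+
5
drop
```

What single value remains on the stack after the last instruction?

-4     → [-4]
dup    → [-4, -4]
swap   → [-4, -4]
mod    → [0]
12     → [0, 12]
dup    → [0, 12, 12]
over   → [0, 12, 12, 12]
+      → [0, 12, 24]
-      → [0, -12]
dup    → [0, -12, -12]
over   → [0, -12, -12, -12]
*      → [0, -12, 144]
*      → [0, -1728]
/      → [0]
3      → [0, 3]
swap   → [3, 0]
negate → [3, 0]
drop   → [3]
dup    → [3, 3]
swap   → [3, 3]
+      → [6]
5      → [6, 5]
drop   → [6]

6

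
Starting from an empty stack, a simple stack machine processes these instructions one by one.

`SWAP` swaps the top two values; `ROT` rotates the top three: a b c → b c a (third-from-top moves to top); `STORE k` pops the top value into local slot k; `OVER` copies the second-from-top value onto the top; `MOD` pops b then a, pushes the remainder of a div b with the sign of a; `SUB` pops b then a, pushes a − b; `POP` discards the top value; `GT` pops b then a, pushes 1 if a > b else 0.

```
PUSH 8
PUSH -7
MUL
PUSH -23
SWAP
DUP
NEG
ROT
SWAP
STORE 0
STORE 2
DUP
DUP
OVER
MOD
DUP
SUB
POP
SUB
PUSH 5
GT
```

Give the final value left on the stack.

PUSH 8   : 8
PUSH -7  : 8 -7
MUL      : -56
PUSH -23 : -56 -23
SWAP     : -23 -56
DUP      : -23 -56 -56
NEG      : -23 -56 56
ROT      : -56 56 -23
SWAP     : -56 -23 56
STORE 0  : -56 -23
STORE 2  : -56
DUP      : -56 -56
DUP      : -56 -56 -56
OVER     : -56 -56 -56 -56
MOD      : -56 -56 0
DUP      : -56 -56 0 0
SUB      : -56 -56 0
POP      : -56 -56
SUB      : 0
PUSH 5   : 0 5
GT       : 0

0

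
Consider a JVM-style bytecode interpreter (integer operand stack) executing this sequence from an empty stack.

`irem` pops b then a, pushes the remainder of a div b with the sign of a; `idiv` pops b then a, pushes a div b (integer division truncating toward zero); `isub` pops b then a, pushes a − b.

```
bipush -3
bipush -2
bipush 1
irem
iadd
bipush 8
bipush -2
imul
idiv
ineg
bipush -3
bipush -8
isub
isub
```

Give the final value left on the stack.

bipush -3 → -3
bipush -2 → -3 -2
bipush 1  → -3 -2 1
irem      → -3 0
iadd      → -3
bipush 8  → -3 8
bipush -2 → -3 8 -2
imul      → -3 -16
idiv      → 0
ineg      → 0
bipush -3 → 0 -3
bipush -8 → 0 -3 -8
isub      → 0 5
isub      → -5

-5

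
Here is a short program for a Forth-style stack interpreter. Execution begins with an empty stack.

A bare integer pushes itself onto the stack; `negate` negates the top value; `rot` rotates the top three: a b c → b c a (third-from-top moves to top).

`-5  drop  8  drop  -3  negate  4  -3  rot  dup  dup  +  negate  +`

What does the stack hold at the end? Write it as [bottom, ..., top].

[4, -3, -3]

-5     -> [-5]
drop   -> []
8      -> [8]
drop   -> []
-3     -> [-3]
negate -> [3]
4      -> [3, 4]
-3     -> [3, 4, -3]
rot    -> [4, -3, 3]
dup    -> [4, -3, 3, 3]
dup    -> [4, -3, 3, 3, 3]
+      -> [4, -3, 3, 6]
negate -> [4, -3, 3, -6]
+      -> [4, -3, -3]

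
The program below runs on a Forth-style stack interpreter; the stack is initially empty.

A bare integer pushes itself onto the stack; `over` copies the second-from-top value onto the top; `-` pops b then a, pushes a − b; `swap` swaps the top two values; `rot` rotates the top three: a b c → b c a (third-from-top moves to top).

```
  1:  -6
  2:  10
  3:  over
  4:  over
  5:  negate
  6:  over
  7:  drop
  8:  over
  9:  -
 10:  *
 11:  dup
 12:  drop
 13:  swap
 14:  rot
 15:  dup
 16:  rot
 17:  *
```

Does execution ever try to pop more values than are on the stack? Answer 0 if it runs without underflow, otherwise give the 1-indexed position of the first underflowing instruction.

0

-6     -> -6
10     -> -6 10
over   -> -6 10 -6
over   -> -6 10 -6 10
negate -> -6 10 -6 -10
over   -> -6 10 -6 -10 -6
drop   -> -6 10 -6 -10
over   -> -6 10 -6 -10 -6
-      -> -6 10 -6 -4
*      -> -6 10 24
dup    -> -6 10 24 24
drop   -> -6 10 24
swap   -> -6 24 10
rot    -> 24 10 -6
dup    -> 24 10 -6 -6
rot    -> 24 -6 -6 10
*      -> 24 -6 -60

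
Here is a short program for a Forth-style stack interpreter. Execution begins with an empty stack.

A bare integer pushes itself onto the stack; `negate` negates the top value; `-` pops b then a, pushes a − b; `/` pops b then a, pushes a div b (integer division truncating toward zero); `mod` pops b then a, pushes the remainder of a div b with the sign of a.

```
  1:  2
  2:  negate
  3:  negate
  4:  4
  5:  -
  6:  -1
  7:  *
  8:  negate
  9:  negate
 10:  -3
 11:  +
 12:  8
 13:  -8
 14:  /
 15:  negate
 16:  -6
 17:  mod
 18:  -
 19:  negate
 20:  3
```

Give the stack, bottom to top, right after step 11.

[-1]

2       [2]
negate  [-2]
negate  [2]
4       [2, 4]
-       [-2]
-1      [-2, -1]
*       [2]
negate  [-2]
negate  [2]
-3      [2, -3]
+       [-1]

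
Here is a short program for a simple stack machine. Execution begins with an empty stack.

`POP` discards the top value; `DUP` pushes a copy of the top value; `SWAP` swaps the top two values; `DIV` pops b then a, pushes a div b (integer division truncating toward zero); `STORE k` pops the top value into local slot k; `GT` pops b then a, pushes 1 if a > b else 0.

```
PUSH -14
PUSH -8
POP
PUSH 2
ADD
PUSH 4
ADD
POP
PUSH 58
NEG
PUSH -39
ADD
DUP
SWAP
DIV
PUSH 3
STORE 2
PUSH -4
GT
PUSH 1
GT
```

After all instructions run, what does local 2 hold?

PUSH -14 -> [-14]
PUSH -8  -> [-14, -8]
POP      -> [-14]
PUSH 2   -> [-14, 2]
ADD      -> [-12]
PUSH 4   -> [-12, 4]
ADD      -> [-8]
POP      -> []
PUSH 58  -> [58]
NEG      -> [-58]
PUSH -39 -> [-58, -39]
ADD      -> [-97]
DUP      -> [-97, -97]
SWAP     -> [-97, -97]
DIV      -> [1]
PUSH 3   -> [1, 3]
STORE 2  -> [1]
PUSH -4  -> [1, -4]
GT       -> [1]
PUSH 1   -> [1, 1]
GT       -> [0]

3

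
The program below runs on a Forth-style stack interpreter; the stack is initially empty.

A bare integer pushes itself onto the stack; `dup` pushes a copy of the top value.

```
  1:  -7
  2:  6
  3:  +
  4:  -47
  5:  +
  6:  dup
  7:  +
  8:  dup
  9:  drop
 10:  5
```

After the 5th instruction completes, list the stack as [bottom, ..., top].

-7  → [-7]
6   → [-7, 6]
+   → [-1]
-47 → [-1, -47]
+   → [-48]

[-48]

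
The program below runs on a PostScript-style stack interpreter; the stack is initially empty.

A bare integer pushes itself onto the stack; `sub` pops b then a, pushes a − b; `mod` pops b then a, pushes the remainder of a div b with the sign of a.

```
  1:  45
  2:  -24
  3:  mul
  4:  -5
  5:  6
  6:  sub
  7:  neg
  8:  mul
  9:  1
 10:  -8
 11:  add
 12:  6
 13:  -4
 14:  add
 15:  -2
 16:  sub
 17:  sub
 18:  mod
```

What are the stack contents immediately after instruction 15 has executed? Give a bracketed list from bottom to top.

[-11880, -7, 2, -2]

45  → 45
-24 → 45 -24
mul → -1080
-5  → -1080 -5
6   → -1080 -5 6
sub → -1080 -11
neg → -1080 11
mul → -11880
1   → -11880 1
-8  → -11880 1 -8
add → -11880 -7
6   → -11880 -7 6
-4  → -11880 -7 6 -4
add → -11880 -7 2
-2  → -11880 -7 2 -2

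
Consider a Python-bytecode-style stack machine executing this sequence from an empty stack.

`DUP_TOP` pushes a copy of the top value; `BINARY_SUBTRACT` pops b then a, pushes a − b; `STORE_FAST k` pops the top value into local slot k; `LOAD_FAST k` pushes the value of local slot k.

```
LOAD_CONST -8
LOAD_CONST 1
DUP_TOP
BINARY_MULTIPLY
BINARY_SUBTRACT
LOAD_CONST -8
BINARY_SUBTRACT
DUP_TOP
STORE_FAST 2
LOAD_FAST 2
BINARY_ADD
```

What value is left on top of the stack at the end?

-2

LOAD_CONST -8   : -8
LOAD_CONST 1    : -8 1
DUP_TOP         : -8 1 1
BINARY_MULTIPLY : -8 1
BINARY_SUBTRACT : -9
LOAD_CONST -8   : -9 -8
BINARY_SUBTRACT : -1
DUP_TOP         : -1 -1
STORE_FAST 2    : -1
LOAD_FAST 2     : -1 -1
BINARY_ADD      : -2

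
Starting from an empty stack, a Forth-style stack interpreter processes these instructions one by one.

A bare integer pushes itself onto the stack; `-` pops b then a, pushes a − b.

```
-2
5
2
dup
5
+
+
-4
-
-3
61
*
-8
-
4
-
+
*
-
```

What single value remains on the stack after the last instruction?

-2  -> -2
5   -> -2 5
2   -> -2 5 2
dup -> -2 5 2 2
5   -> -2 5 2 2 5
+   -> -2 5 2 7
+   -> -2 5 9
-4  -> -2 5 9 -4
-   -> -2 5 13
-3  -> -2 5 13 -3
61  -> -2 5 13 -3 61
*   -> -2 5 13 -183
-8  -> -2 5 13 -183 -8
-   -> -2 5 13 -175
4   -> -2 5 13 -175 4
-   -> -2 5 13 -179
+   -> -2 5 -166
*   -> -2 -830
-   -> 828

828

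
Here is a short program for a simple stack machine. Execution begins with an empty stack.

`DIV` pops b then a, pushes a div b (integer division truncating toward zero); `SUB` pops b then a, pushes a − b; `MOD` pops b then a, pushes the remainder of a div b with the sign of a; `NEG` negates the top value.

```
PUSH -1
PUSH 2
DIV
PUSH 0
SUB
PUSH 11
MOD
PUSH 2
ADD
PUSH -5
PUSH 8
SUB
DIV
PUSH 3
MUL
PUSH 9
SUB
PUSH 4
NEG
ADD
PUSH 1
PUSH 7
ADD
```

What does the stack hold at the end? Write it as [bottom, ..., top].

PUSH -1  [-1]
PUSH 2   [-1, 2]
DIV      [0]
PUSH 0   [0, 0]
SUB      [0]
PUSH 11  [0, 11]
MOD      [0]
PUSH 2   [0, 2]
ADD      [2]
PUSH -5  [2, -5]
PUSH 8   [2, -5, 8]
SUB      [2, -13]
DIV      [0]
PUSH 3   [0, 3]
MUL      [0]
PUSH 9   [0, 9]
SUB      [-9]
PUSH 4   [-9, 4]
NEG      [-9, -4]
ADD      [-13]
PUSH 1   [-13, 1]
PUSH 7   [-13, 1, 7]
ADD      [-13, 8]

[-13, 8]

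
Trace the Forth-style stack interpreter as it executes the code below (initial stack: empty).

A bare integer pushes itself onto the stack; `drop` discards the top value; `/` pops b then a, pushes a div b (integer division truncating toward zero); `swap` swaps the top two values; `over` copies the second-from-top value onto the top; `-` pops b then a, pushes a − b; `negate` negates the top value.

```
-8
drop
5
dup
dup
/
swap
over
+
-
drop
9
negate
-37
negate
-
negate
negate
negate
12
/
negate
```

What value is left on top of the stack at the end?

-3

-8     -> -8
drop   -> (empty)
5      -> 5
dup    -> 5 5
dup    -> 5 5 5
/      -> 5 1
swap   -> 1 5
over   -> 1 5 1
+      -> 1 6
-      -> -5
drop   -> (empty)
9      -> 9
negate -> -9
-37    -> -9 -37
negate -> -9 37
-      -> -46
negate -> 46
negate -> -46
negate -> 46
12     -> 46 12
/      -> 3
negate -> -3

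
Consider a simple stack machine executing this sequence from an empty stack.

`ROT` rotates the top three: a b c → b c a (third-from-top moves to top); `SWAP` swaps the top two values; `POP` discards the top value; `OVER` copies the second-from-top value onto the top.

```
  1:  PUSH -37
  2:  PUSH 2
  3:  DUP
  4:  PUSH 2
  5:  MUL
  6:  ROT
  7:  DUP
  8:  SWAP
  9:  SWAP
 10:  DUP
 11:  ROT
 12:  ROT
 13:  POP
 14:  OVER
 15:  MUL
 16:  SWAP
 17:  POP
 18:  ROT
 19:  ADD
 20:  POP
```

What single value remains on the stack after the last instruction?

PUSH -37 : [-37]
PUSH 2   : [-37, 2]
DUP      : [-37, 2, 2]
PUSH 2   : [-37, 2, 2, 2]
MUL      : [-37, 2, 4]
ROT      : [2, 4, -37]
DUP      : [2, 4, -37, -37]
SWAP     : [2, 4, -37, -37]
SWAP     : [2, 4, -37, -37]
DUP      : [2, 4, -37, -37, -37]
ROT      : [2, 4, -37, -37, -37]
ROT      : [2, 4, -37, -37, -37]
POP      : [2, 4, -37, -37]
OVER     : [2, 4, -37, -37, -37]
MUL      : [2, 4, -37, 1369]
SWAP     : [2, 4, 1369, -37]
POP      : [2, 4, 1369]
ROT      : [4, 1369, 2]
ADD      : [4, 1371]
POP      : [4]

4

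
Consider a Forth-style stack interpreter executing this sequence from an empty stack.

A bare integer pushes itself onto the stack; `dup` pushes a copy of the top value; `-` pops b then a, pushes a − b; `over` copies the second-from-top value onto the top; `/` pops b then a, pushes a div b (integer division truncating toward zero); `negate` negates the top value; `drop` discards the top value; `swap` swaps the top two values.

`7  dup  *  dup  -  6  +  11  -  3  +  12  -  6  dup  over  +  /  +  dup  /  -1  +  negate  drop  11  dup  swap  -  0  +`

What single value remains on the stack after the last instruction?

0

7      : 7
dup    : 7 7
*      : 49
dup    : 49 49
-      : 0
6      : 0 6
+      : 6
11     : 6 11
-      : -5
3      : -5 3
+      : -2
12     : -2 12
-      : -14
6      : -14 6
dup    : -14 6 6
over   : -14 6 6 6
+      : -14 6 12
/      : -14 0
+      : -14
dup    : -14 -14
/      : 1
-1     : 1 -1
+      : 0
negate : 0
drop   : (empty)
11     : 11
dup    : 11 11
swap   : 11 11
-      : 0
0      : 0 0
+      : 0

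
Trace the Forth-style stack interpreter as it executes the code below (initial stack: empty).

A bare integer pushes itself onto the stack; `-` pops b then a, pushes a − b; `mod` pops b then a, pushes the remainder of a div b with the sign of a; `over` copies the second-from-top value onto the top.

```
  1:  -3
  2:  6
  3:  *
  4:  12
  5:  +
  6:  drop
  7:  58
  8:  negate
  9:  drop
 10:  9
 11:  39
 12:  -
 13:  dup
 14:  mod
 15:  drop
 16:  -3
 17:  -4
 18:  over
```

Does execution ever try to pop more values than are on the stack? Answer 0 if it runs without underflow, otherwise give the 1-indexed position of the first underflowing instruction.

-3      [-3]
6       [-3, 6]
*       [-18]
12      [-18, 12]
+       [-6]
drop    []
58      [58]
negate  [-58]
drop    []
9       [9]
39      [9, 39]
-       [-30]
dup     [-30, -30]
mod     [0]
drop    []
-3      [-3]
-4      [-3, -4]
over    [-3, -4, -3]

0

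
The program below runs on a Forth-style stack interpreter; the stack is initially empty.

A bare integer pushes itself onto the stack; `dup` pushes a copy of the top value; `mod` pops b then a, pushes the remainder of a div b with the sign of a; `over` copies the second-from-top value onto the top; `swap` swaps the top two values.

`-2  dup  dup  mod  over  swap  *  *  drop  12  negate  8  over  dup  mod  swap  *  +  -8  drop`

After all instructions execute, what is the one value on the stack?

-2     : [-2]
dup    : [-2, -2]
dup    : [-2, -2, -2]
mod    : [-2, 0]
over   : [-2, 0, -2]
swap   : [-2, -2, 0]
*      : [-2, 0]
*      : [0]
drop   : []
12     : [12]
negate : [-12]
8      : [-12, 8]
over   : [-12, 8, -12]
dup    : [-12, 8, -12, -12]
mod    : [-12, 8, 0]
swap   : [-12, 0, 8]
*      : [-12, 0]
+      : [-12]
-8     : [-12, -8]
drop   : [-12]

-12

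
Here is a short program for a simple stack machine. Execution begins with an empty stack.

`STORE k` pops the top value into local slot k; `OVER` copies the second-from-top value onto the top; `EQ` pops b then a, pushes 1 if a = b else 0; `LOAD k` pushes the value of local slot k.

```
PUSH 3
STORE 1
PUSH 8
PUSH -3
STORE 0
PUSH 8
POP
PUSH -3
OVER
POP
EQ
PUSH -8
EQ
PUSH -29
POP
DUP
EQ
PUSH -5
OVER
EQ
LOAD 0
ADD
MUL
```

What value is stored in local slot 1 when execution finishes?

3

PUSH 3   -> 3
STORE 1  -> (empty)
PUSH 8   -> 8
PUSH -3  -> 8 -3
STORE 0  -> 8
PUSH 8   -> 8 8
POP      -> 8
PUSH -3  -> 8 -3
OVER     -> 8 -3 8
POP      -> 8 -3
EQ       -> 0
PUSH -8  -> 0 -8
EQ       -> 0
PUSH -29 -> 0 -29
POP      -> 0
DUP      -> 0 0
EQ       -> 1
PUSH -5  -> 1 -5
OVER     -> 1 -5 1
EQ       -> 1 0
LOAD 0   -> 1 0 -3
ADD      -> 1 -3
MUL      -> -3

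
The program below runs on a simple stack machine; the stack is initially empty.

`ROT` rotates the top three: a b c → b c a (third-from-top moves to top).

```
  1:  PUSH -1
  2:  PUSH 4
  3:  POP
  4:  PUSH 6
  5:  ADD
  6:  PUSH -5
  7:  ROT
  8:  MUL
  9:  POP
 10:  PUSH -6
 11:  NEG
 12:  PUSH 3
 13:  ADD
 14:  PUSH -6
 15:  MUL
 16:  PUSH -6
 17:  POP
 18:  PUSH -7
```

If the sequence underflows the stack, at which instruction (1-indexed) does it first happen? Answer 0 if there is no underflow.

PUSH -1  -1
PUSH 4   -1 4
POP      -1
PUSH 6   -1 6
ADD      5
PUSH -5  5 -5
ROT  — needs 3 operands, stack has 2 → underflow

7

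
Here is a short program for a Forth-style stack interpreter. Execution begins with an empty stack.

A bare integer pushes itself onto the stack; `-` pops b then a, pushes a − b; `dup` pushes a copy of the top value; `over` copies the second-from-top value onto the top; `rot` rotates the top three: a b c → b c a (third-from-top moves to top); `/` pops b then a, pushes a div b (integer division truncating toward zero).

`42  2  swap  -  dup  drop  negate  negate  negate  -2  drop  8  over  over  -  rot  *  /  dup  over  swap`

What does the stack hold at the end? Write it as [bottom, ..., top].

42      42
2       42 2
swap    2 42
-       -40
dup     -40 -40
drop    -40
negate  40
negate  -40
negate  40
-2      40 -2
drop    40
8       40 8
over    40 8 40
over    40 8 40 8
-       40 8 32
rot     8 32 40
*       8 1280
/       0
dup     0 0
over    0 0 0
swap    0 0 0

[0, 0, 0]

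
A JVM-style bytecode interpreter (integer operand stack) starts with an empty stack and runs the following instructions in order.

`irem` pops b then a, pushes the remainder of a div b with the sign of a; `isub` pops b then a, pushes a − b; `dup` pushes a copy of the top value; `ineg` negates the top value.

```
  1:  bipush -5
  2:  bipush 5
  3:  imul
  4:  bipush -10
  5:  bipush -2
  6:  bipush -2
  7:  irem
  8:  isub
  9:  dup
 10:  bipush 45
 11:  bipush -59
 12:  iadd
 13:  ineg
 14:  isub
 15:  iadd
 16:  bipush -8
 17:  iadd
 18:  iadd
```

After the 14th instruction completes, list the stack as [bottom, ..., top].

[-25, -10, -24]

bipush -5  -> -5
bipush 5   -> -5 5
imul       -> -25
bipush -10 -> -25 -10
bipush -2  -> -25 -10 -2
bipush -2  -> -25 -10 -2 -2
irem       -> -25 -10 0
isub       -> -25 -10
dup        -> -25 -10 -10
bipush 45  -> -25 -10 -10 45
bipush -59 -> -25 -10 -10 45 -59
iadd       -> -25 -10 -10 -14
ineg       -> -25 -10 -10 14
isub       -> -25 -10 -24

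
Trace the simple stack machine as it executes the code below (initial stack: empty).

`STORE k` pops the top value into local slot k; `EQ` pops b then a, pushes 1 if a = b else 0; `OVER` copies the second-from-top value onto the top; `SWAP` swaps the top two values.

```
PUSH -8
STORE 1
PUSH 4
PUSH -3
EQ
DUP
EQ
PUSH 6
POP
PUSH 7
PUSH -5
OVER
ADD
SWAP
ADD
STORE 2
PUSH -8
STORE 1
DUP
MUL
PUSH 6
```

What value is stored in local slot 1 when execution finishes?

-8

PUSH -8 : -8
STORE 1 : (empty)
PUSH 4  : 4
PUSH -3 : 4 -3
EQ      : 0
DUP     : 0 0
EQ      : 1
PUSH 6  : 1 6
POP     : 1
PUSH 7  : 1 7
PUSH -5 : 1 7 -5
OVER    : 1 7 -5 7
ADD     : 1 7 2
SWAP    : 1 2 7
ADD     : 1 9
STORE 2 : 1
PUSH -8 : 1 -8
STORE 1 : 1
DUP     : 1 1
MUL     : 1
PUSH 6  : 1 6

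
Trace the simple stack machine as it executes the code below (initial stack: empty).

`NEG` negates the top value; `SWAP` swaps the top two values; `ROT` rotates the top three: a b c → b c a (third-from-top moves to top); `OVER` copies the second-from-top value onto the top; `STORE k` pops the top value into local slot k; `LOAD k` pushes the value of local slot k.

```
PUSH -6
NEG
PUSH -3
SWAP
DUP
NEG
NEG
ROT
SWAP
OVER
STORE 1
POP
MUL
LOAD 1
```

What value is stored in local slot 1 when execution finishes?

-3

PUSH -6  [-6]
NEG      [6]
PUSH -3  [6, -3]
SWAP     [-3, 6]
DUP      [-3, 6, 6]
NEG      [-3, 6, -6]
NEG      [-3, 6, 6]
ROT      [6, 6, -3]
SWAP     [6, -3, 6]
OVER     [6, -3, 6, -3]
STORE 1  [6, -3, 6]
POP      [6, -3]
MUL      [-18]
LOAD 1   [-18, -3]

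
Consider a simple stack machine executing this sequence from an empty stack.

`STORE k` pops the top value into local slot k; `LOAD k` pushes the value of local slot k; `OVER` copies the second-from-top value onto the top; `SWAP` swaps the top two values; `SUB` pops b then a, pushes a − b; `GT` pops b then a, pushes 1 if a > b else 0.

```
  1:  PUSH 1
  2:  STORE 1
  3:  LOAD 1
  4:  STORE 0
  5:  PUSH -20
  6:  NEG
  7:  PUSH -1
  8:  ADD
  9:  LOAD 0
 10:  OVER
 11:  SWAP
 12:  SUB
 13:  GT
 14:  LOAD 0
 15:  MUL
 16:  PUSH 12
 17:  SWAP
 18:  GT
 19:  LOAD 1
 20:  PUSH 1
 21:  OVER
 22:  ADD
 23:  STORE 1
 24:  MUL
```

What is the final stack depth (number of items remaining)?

PUSH 1   -> [1]
STORE 1  -> []
LOAD 1   -> [1]
STORE 0  -> []
PUSH -20 -> [-20]
NEG      -> [20]
PUSH -1  -> [20, -1]
ADD      -> [19]
LOAD 0   -> [19, 1]
OVER     -> [19, 1, 19]
SWAP     -> [19, 19, 1]
SUB      -> [19, 18]
GT       -> [1]
LOAD 0   -> [1, 1]
MUL      -> [1]
PUSH 12  -> [1, 12]
SWAP     -> [12, 1]
GT       -> [1]
LOAD 1   -> [1, 1]
PUSH 1   -> [1, 1, 1]
OVER     -> [1, 1, 1, 1]
ADD      -> [1, 1, 2]
STORE 1  -> [1, 1]
MUL      -> [1]

1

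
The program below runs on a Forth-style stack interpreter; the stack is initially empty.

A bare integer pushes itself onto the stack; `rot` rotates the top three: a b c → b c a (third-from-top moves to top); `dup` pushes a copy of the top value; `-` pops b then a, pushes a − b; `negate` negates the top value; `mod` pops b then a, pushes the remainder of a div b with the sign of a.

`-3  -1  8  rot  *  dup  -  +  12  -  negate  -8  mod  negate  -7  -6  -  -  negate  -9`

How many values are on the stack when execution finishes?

-3     → -3
-1     → -3 -1
8      → -3 -1 8
rot    → -1 8 -3
*      → -1 -24
dup    → -1 -24 -24
-      → -1 0
+      → -1
12     → -1 12
-      → -13
negate → 13
-8     → 13 -8
mod    → 5
negate → -5
-7     → -5 -7
-6     → -5 -7 -6
-      → -5 -1
-      → -4
negate → 4
-9     → 4 -9

2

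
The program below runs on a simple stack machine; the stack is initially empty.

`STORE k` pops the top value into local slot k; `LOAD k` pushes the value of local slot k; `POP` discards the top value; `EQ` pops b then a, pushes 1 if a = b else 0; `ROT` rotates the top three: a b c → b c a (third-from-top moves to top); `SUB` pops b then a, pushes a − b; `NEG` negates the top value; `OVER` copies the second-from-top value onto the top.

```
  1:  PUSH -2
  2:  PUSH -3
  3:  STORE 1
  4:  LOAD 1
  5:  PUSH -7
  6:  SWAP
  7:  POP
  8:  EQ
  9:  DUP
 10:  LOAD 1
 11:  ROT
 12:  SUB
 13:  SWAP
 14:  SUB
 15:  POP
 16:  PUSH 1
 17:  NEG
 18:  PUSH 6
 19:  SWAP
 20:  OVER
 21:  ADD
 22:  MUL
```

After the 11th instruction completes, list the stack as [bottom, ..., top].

[0, -3, 0]

PUSH -2 : [-2]
PUSH -3 : [-2, -3]
STORE 1 : [-2]
LOAD 1  : [-2, -3]
PUSH -7 : [-2, -3, -7]
SWAP    : [-2, -7, -3]
POP     : [-2, -7]
EQ      : [0]
DUP     : [0, 0]
LOAD 1  : [0, 0, -3]
ROT     : [0, -3, 0]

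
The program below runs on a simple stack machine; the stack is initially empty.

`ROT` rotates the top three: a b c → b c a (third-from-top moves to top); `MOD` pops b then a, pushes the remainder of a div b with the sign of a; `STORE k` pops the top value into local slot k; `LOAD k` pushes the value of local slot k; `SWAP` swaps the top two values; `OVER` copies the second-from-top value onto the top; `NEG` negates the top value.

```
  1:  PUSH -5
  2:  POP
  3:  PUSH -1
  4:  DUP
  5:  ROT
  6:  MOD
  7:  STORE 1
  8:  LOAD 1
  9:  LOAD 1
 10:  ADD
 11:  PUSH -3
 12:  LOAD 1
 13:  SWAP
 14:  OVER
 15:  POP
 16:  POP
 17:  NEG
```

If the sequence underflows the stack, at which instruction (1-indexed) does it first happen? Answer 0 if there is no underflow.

5

PUSH -5 → -5
POP     → (empty)
PUSH -1 → -1
DUP     → -1 -1
ROT  — needs 3 operands, stack has 2 → underflow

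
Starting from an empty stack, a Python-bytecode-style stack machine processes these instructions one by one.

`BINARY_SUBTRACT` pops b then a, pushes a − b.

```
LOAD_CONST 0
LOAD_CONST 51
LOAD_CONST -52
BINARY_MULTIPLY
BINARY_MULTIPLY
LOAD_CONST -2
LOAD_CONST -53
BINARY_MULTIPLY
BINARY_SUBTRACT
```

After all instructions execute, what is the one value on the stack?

-106

LOAD_CONST 0    → 0
LOAD_CONST 51   → 0 51
LOAD_CONST -52  → 0 51 -52
BINARY_MULTIPLY → 0 -2652
BINARY_MULTIPLY → 0
LOAD_CONST -2   → 0 -2
LOAD_CONST -53  → 0 -2 -53
BINARY_MULTIPLY → 0 106
BINARY_SUBTRACT → -106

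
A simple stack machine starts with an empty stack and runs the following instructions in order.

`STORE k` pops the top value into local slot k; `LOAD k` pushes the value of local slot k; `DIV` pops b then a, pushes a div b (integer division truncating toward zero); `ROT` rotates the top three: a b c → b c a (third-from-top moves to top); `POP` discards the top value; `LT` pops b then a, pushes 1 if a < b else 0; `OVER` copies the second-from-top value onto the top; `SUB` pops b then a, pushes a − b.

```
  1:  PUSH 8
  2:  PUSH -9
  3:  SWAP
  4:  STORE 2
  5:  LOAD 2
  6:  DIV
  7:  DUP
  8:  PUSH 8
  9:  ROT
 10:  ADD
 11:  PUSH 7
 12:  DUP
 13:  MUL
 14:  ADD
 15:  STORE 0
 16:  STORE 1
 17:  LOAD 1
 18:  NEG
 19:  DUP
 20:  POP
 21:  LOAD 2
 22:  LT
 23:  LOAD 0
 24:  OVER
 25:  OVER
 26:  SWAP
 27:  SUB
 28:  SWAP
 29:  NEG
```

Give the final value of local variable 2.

8

PUSH 8  : 8
PUSH -9 : 8 -9
SWAP    : -9 8
STORE 2 : -9
LOAD 2  : -9 8
DIV     : -1
DUP     : -1 -1
PUSH 8  : -1 -1 8
ROT     : -1 8 -1
ADD     : -1 7
PUSH 7  : -1 7 7
DUP     : -1 7 7 7
MUL     : -1 7 49
ADD     : -1 56
STORE 0 : -1
STORE 1 : (empty)
LOAD 1  : -1
NEG     : 1
DUP     : 1 1
POP     : 1
LOAD 2  : 1 8
LT      : 1
LOAD 0  : 1 56
OVER    : 1 56 1
OVER    : 1 56 1 56
SWAP    : 1 56 56 1
SUB     : 1 56 55
SWAP    : 1 55 56
NEG     : 1 55 -56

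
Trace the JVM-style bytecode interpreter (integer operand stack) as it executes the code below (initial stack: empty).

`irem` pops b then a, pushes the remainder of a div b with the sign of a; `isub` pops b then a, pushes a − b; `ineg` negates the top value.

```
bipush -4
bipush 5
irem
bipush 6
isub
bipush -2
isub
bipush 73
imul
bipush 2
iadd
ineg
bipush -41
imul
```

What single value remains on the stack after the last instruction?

bipush -4  → -4
bipush 5   → -4 5
irem       → -4
bipush 6   → -4 6
isub       → -10
bipush -2  → -10 -2
isub       → -8
bipush 73  → -8 73
imul       → -584
bipush 2   → -584 2
iadd       → -582
ineg       → 582
bipush -41 → 582 -41
imul       → -23862

-23862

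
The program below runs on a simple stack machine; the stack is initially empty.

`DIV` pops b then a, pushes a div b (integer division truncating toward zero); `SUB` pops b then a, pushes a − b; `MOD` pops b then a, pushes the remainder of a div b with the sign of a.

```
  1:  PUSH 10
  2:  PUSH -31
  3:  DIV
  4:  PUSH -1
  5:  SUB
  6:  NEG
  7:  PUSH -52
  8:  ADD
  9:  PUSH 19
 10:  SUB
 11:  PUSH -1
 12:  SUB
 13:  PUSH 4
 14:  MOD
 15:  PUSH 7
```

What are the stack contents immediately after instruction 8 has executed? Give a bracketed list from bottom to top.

PUSH 10  : [10]
PUSH -31 : [10, -31]
DIV      : [0]
PUSH -1  : [0, -1]
SUB      : [1]
NEG      : [-1]
PUSH -52 : [-1, -52]
ADD      : [-53]

[-53]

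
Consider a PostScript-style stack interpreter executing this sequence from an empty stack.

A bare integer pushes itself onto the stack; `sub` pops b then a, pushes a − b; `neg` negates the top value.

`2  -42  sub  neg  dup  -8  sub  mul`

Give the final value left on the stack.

2    2
-42  2 -42
sub  44
neg  -44
dup  -44 -44
-8   -44 -44 -8
sub  -44 -36
mul  1584

1584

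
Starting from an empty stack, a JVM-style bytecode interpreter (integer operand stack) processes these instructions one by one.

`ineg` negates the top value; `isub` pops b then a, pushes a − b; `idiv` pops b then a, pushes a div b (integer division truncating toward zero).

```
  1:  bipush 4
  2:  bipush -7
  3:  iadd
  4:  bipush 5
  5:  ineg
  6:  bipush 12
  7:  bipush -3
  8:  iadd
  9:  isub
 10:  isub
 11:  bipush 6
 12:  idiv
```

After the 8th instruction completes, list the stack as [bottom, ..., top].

[-3, -5, 9]

bipush 4  → [4]
bipush -7 → [4, -7]
iadd      → [-3]
bipush 5  → [-3, 5]
ineg      → [-3, -5]
bipush 12 → [-3, -5, 12]
bipush -3 → [-3, -5, 12, -3]
iadd      → [-3, -5, 9]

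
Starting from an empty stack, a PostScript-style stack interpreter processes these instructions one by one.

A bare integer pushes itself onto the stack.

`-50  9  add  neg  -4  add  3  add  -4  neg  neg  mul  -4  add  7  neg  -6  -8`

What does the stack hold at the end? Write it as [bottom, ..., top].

[-164, -7, -6, -8]

-50 → [-50]
9   → [-50, 9]
add → [-41]
neg → [41]
-4  → [41, -4]
add → [37]
3   → [37, 3]
add → [40]
-4  → [40, -4]
neg → [40, 4]
neg → [40, -4]
mul → [-160]
-4  → [-160, -4]
add → [-164]
7   → [-164, 7]
neg → [-164, -7]
-6  → [-164, -7, -6]
-8  → [-164, -7, -6, -8]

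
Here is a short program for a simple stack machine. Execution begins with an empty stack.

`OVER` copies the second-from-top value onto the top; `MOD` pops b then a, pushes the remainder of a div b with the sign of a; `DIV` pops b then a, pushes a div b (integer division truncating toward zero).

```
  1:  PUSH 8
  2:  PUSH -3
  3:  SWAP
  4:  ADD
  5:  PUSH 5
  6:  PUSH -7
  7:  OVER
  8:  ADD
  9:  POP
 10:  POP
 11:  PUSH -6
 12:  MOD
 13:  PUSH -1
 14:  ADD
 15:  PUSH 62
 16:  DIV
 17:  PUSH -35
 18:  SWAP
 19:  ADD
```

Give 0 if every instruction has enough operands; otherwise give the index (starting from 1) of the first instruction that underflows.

PUSH 8    [8]
PUSH -3   [8, -3]
SWAP      [-3, 8]
ADD       [5]
PUSH 5    [5, 5]
PUSH -7   [5, 5, -7]
OVER      [5, 5, -7, 5]
ADD       [5, 5, -2]
POP       [5, 5]
POP       [5]
PUSH -6   [5, -6]
MOD       [5]
PUSH -1   [5, -1]
ADD       [4]
PUSH 62   [4, 62]
DIV       [0]
PUSH -35  [0, -35]
SWAP      [-35, 0]
ADD       [-35]

0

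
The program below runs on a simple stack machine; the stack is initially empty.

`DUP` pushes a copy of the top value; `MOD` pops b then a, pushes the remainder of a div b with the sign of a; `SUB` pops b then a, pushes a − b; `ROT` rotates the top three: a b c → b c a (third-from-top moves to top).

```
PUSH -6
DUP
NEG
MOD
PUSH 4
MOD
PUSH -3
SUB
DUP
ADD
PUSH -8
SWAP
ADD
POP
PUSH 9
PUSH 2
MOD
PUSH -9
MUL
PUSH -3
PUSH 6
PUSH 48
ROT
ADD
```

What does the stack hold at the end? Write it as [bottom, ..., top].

PUSH -6 → -6
DUP     → -6 -6
NEG     → -6 6
MOD     → 0
PUSH 4  → 0 4
MOD     → 0
PUSH -3 → 0 -3
SUB     → 3
DUP     → 3 3
ADD     → 6
PUSH -8 → 6 -8
SWAP    → -8 6
ADD     → -2
POP     → (empty)
PUSH 9  → 9
PUSH 2  → 9 2
MOD     → 1
PUSH -9 → 1 -9
MUL     → -9
PUSH -3 → -9 -3
PUSH 6  → -9 -3 6
PUSH 48 → -9 -3 6 48
ROT     → -9 6 48 -3
ADD     → -9 6 45

[-9, 6, 45]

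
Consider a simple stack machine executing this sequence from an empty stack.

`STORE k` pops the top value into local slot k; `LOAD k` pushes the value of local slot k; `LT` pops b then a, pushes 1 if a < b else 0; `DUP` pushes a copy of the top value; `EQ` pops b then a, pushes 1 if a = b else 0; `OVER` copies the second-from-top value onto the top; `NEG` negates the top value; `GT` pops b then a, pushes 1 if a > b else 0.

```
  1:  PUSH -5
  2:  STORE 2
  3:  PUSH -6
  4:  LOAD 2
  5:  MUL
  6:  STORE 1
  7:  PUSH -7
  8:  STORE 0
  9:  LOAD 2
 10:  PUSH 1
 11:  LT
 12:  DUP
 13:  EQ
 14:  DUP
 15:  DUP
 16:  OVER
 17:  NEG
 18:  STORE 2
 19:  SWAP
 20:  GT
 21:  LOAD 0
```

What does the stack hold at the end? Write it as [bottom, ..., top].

PUSH -5 : -5
STORE 2 : (empty)
PUSH -6 : -6
LOAD 2  : -6 -5
MUL     : 30
STORE 1 : (empty)
PUSH -7 : -7
STORE 0 : (empty)
LOAD 2  : -5
PUSH 1  : -5 1
LT      : 1
DUP     : 1 1
EQ      : 1
DUP     : 1 1
DUP     : 1 1 1
OVER    : 1 1 1 1
NEG     : 1 1 1 -1
STORE 2 : 1 1 1
SWAP    : 1 1 1
GT      : 1 0
LOAD 0  : 1 0 -7

[1, 0, -7]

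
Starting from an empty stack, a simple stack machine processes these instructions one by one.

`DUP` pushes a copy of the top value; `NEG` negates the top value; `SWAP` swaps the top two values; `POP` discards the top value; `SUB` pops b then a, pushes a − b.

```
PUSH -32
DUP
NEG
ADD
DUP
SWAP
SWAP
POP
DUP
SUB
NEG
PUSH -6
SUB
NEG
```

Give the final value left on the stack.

PUSH -32 : -32
DUP      : -32 -32
NEG      : -32 32
ADD      : 0
DUP      : 0 0
SWAP     : 0 0
SWAP     : 0 0
POP      : 0
DUP      : 0 0
SUB      : 0
NEG      : 0
PUSH -6  : 0 -6
SUB      : 6
NEG      : -6

-6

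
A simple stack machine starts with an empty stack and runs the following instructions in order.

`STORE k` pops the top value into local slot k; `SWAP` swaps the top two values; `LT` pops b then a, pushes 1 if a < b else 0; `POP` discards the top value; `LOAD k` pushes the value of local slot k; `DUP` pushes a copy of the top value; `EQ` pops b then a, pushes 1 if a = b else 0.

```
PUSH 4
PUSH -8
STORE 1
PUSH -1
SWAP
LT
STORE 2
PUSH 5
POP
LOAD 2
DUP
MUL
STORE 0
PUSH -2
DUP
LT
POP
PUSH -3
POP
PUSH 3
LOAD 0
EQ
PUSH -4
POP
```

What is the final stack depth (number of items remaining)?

PUSH 4   4
PUSH -8  4 -8
STORE 1  4
PUSH -1  4 -1
SWAP     -1 4
LT       1
STORE 2  (empty)
PUSH 5   5
POP      (empty)
LOAD 2   1
DUP      1 1
MUL      1
STORE 0  (empty)
PUSH -2  -2
DUP      -2 -2
LT       0
POP      (empty)
PUSH -3  -3
POP      (empty)
PUSH 3   3
LOAD 0   3 1
EQ       0
PUSH -4  0 -4
POP      0

1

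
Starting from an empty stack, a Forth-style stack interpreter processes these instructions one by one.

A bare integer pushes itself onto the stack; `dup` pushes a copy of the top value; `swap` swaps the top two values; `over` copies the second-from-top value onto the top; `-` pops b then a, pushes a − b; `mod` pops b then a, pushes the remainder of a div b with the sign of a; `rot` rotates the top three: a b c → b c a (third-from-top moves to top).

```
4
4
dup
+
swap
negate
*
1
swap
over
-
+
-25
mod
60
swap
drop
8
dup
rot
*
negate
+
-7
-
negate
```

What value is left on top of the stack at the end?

4      -> 4
4      -> 4 4
dup    -> 4 4 4
+      -> 4 8
swap   -> 8 4
negate -> 8 -4
*      -> -32
1      -> -32 1
swap   -> 1 -32
over   -> 1 -32 1
-      -> 1 -33
+      -> -32
-25    -> -32 -25
mod    -> -7
60     -> -7 60
swap   -> 60 -7
drop   -> 60
8      -> 60 8
dup    -> 60 8 8
rot    -> 8 8 60
*      -> 8 480
negate -> 8 -480
+      -> -472
-7     -> -472 -7
-      -> -465
negate -> 465

465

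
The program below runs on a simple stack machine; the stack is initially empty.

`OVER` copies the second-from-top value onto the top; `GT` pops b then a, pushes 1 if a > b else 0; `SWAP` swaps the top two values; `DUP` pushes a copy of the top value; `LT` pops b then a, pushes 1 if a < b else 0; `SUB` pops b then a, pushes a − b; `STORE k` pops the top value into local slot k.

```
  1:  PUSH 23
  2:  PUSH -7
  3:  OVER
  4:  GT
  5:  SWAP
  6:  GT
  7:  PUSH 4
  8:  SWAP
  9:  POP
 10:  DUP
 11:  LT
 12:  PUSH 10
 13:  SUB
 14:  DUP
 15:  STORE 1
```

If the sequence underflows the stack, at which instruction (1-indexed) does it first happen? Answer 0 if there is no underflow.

0

PUSH 23 -> 23
PUSH -7 -> 23 -7
OVER    -> 23 -7 23
GT      -> 23 0
SWAP    -> 0 23
GT      -> 0
PUSH 4  -> 0 4
SWAP    -> 4 0
POP     -> 4
DUP     -> 4 4
LT      -> 0
PUSH 10 -> 0 10
SUB     -> -10
DUP     -> -10 -10
STORE 1 -> -10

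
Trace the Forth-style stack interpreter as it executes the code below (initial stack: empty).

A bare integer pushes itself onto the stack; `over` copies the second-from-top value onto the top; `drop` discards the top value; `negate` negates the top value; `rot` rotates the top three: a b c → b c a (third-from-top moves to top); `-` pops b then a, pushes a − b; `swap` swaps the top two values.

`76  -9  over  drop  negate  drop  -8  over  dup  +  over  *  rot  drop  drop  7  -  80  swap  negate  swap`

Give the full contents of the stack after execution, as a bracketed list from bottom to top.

76      76
-9      76 -9
over    76 -9 76
drop    76 -9
negate  76 9
drop    76
-8      76 -8
over    76 -8 76
dup     76 -8 76 76
+       76 -8 152
over    76 -8 152 -8
*       76 -8 -1216
rot     -8 -1216 76
drop    -8 -1216
drop    -8
7       -8 7
-       -15
80      -15 80
swap    80 -15
negate  80 15
swap    15 80

[15, 80]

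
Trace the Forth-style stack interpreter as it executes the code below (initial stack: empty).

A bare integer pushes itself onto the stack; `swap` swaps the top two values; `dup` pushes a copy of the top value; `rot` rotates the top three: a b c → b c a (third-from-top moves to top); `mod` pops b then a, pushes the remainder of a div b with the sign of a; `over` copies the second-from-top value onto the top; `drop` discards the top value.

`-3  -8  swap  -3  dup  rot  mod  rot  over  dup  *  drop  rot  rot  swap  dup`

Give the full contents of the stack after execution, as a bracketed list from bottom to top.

[-8, 0, -3, -3]

-3   : -3
-8   : -3 -8
swap : -8 -3
-3   : -8 -3 -3
dup  : -8 -3 -3 -3
rot  : -8 -3 -3 -3
mod  : -8 -3 0
rot  : -3 0 -8
over : -3 0 -8 0
dup  : -3 0 -8 0 0
*    : -3 0 -8 0
drop : -3 0 -8
rot  : 0 -8 -3
rot  : -8 -3 0
swap : -8 0 -3
dup  : -8 0 -3 -3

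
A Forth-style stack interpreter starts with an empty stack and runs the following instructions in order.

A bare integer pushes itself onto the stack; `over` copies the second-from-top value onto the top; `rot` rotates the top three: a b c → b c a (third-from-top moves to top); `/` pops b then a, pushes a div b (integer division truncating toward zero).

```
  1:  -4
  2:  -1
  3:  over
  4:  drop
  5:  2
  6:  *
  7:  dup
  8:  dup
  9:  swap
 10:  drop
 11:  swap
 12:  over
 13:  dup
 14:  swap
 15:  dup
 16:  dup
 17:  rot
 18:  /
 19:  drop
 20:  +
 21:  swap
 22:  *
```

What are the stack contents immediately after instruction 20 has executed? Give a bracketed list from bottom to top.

-4    -4
-1    -4 -1
over  -4 -1 -4
drop  -4 -1
2     -4 -1 2
*     -4 -2
dup   -4 -2 -2
dup   -4 -2 -2 -2
swap  -4 -2 -2 -2
drop  -4 -2 -2
swap  -4 -2 -2
over  -4 -2 -2 -2
dup   -4 -2 -2 -2 -2
swap  -4 -2 -2 -2 -2
dup   -4 -2 -2 -2 -2 -2
dup   -4 -2 -2 -2 -2 -2 -2
rot   -4 -2 -2 -2 -2 -2 -2
/     -4 -2 -2 -2 -2 1
drop  -4 -2 -2 -2 -2
+     -4 -2 -2 -4

[-4, -2, -2, -4]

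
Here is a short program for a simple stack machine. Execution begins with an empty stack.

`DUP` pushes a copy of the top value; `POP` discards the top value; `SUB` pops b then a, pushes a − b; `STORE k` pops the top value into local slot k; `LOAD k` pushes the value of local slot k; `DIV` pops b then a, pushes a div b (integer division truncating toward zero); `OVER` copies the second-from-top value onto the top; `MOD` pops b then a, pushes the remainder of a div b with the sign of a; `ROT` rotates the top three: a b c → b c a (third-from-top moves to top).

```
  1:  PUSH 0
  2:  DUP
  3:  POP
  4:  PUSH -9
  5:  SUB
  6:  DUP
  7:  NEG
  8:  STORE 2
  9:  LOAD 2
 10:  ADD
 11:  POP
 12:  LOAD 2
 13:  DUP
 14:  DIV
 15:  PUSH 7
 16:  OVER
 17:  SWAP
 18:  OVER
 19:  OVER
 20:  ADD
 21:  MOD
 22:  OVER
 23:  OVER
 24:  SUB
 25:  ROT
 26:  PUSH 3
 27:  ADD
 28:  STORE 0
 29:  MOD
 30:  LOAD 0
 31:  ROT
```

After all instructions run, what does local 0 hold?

4

PUSH 0  : 0
DUP     : 0 0
POP     : 0
PUSH -9 : 0 -9
SUB     : 9
DUP     : 9 9
NEG     : 9 -9
STORE 2 : 9
LOAD 2  : 9 -9
ADD     : 0
POP     : (empty)
LOAD 2  : -9
DUP     : -9 -9
DIV     : 1
PUSH 7  : 1 7
OVER    : 1 7 1
SWAP    : 1 1 7
OVER    : 1 1 7 1
OVER    : 1 1 7 1 7
ADD     : 1 1 7 8
MOD     : 1 1 7
OVER    : 1 1 7 1
OVER    : 1 1 7 1 7
SUB     : 1 1 7 -6
ROT     : 1 7 -6 1
PUSH 3  : 1 7 -6 1 3
ADD     : 1 7 -6 4
STORE 0 : 1 7 -6
MOD     : 1 1
LOAD 0  : 1 1 4
ROT     : 1 4 1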